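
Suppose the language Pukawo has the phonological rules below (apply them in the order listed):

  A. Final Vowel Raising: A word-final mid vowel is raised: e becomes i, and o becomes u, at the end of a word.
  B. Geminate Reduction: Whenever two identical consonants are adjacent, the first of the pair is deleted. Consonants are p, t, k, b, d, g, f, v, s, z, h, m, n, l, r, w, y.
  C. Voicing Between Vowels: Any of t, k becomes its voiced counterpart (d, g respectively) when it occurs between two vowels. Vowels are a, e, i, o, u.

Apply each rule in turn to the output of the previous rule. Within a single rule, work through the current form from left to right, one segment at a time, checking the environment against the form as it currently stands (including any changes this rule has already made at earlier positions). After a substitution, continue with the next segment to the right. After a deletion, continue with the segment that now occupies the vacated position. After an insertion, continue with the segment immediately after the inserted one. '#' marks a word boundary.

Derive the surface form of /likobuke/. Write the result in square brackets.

[ligobugi]

A Final Vowel Raising: [likobuke] → [likobuki]
B Geminate Reduction: no change — [likobuki]
C Voicing Between Vowels: [likobuki] → [ligobugi]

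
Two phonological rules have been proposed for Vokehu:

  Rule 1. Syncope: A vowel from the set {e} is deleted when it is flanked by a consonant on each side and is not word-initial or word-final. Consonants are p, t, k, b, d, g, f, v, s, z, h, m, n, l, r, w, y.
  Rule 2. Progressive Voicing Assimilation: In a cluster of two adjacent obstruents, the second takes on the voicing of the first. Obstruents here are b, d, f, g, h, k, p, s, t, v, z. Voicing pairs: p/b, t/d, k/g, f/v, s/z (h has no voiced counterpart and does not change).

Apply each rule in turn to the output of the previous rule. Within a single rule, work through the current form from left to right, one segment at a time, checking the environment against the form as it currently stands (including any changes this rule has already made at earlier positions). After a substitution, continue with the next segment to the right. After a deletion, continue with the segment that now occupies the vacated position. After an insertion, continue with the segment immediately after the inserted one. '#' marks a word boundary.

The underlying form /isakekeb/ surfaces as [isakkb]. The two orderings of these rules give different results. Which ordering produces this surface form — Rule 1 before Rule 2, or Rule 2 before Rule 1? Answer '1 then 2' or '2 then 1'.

2 then 1

Order 1 then 2:
  1 Syncope: [isakekeb] → [isakkb]
  2 Progressive Voicing Assimilation: [isakkb] → [isakkp]
  result: [isakkp]
Order 2 then 1:
  2 Progressive Voicing Assimilation: no change — [isakekeb]
  1 Syncope: [isakekeb] → [isakkb]
  result: [isakkb]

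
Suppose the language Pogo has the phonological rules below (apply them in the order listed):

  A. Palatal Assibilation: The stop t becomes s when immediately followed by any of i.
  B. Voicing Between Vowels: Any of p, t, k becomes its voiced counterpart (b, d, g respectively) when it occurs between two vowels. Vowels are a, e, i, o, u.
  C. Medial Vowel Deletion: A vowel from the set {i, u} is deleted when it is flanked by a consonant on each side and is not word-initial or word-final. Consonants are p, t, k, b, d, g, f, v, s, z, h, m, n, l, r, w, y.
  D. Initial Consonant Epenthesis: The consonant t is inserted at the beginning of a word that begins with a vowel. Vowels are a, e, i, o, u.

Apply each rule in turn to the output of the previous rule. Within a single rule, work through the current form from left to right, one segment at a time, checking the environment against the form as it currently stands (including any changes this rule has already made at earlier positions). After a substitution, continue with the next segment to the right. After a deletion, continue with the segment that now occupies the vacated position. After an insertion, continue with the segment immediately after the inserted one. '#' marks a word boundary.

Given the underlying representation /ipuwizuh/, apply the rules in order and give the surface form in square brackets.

[tibwzh]

A Palatal Assibilation: no change — [ipuwizuh]
B Voicing Between Vowels: [ipuwizuh] → [ibuwizuh]
C Medial Vowel Deletion: [ibuwizuh] → [ibwzh]
D Initial Consonant Epenthesis: [ibwzh] → [tibwzh]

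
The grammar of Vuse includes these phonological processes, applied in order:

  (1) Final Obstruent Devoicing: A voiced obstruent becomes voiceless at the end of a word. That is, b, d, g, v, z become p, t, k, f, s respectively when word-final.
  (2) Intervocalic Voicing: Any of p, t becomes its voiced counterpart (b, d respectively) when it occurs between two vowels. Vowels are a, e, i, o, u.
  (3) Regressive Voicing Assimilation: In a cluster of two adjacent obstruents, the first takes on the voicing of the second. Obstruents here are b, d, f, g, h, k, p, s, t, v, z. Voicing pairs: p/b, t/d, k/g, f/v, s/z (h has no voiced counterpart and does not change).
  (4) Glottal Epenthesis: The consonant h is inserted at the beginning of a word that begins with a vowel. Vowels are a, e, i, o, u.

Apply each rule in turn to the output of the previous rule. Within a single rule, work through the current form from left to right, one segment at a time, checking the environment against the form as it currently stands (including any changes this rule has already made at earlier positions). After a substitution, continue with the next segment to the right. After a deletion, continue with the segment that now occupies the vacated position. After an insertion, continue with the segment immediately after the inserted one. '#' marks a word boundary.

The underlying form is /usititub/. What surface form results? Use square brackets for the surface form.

(1) Final Obstruent Devoicing: [usititub] → [usititup]
(2) Intervocalic Voicing: [usititup] → [usididup]
(3) Regressive Voicing Assimilation: no change — [usididup]
(4) Glottal Epenthesis: [usididup] → [husididup]

[husididup]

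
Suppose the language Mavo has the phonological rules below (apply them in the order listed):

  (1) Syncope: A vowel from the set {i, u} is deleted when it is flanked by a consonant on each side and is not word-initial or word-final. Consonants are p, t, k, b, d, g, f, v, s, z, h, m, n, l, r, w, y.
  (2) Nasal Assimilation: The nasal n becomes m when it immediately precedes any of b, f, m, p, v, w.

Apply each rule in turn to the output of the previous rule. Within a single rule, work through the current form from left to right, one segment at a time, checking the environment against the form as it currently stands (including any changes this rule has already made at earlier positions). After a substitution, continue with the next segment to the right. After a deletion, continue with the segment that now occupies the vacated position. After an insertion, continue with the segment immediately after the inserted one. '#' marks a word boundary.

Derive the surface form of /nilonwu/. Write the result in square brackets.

[nlomwu]

(1) Syncope: [nilonwu] → [nlonwu]
(2) Nasal Assimilation: [nlonwu] → [nlomwu]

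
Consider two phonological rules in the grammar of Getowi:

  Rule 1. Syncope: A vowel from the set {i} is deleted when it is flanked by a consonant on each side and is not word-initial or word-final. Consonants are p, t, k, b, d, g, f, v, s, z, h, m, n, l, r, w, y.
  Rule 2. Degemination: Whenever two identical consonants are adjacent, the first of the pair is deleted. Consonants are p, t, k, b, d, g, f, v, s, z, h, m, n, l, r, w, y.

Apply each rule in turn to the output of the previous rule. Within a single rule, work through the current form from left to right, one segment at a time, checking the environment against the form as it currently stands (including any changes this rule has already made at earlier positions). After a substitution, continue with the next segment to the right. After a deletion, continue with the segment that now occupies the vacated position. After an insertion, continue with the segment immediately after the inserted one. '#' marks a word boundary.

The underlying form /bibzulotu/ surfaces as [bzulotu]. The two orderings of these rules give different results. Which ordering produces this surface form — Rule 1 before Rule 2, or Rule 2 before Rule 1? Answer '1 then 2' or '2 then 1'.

Order 1 then 2:
  1 Syncope: [bibzulotu] → [bbzulotu]
  2 Degemination: [bbzulotu] → [bzulotu]
  result: [bzulotu]
Order 2 then 1:
  2 Degemination: no change — [bibzulotu]
  1 Syncope: [bibzulotu] → [bbzulotu]
  result: [bbzulotu]

1 then 2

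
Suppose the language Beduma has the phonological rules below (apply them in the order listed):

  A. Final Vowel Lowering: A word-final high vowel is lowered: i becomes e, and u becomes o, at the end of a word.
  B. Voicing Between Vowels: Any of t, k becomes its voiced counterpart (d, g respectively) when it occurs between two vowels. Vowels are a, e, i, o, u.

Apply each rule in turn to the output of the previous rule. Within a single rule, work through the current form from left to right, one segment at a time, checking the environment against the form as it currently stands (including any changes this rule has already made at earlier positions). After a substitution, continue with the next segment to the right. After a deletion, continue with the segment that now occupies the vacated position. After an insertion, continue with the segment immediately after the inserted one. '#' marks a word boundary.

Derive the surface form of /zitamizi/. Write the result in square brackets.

[zidamize]

A Final Vowel Lowering: [zitamizi] → [zitamize]
B Voicing Between Vowels: [zitamize] → [zidamize]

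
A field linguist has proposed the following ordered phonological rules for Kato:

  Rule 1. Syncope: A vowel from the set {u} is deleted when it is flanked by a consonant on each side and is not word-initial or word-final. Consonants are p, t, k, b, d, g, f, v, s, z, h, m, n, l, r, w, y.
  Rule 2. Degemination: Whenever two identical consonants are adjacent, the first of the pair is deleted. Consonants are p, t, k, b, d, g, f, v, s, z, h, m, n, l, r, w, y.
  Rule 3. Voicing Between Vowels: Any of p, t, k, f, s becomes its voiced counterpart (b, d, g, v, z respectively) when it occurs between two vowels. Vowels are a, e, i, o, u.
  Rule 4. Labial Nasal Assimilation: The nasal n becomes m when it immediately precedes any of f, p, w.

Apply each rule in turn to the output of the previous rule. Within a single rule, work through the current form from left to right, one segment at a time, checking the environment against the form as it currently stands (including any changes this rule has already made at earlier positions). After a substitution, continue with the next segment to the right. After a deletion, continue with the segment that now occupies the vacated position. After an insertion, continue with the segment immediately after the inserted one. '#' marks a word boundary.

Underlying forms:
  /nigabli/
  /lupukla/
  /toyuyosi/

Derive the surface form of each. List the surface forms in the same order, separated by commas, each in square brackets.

[nigabli], [lpkla], [toyozi]

/nigabli/:
  Rule 1 Syncope: no change — [nigabli]
  Rule 2 Degemination: no change — [nigabli]
  Rule 3 Voicing Between Vowels: no change — [nigabli]
  Rule 4 Labial Nasal Assimilation: no change — [nigabli]
/lupukla/:
  Rule 1 Syncope: [lupukla] → [lpkla]
  Rule 2 Degemination: no change — [lpkla]
  Rule 3 Voicing Between Vowels: no change — [lpkla]
  Rule 4 Labial Nasal Assimilation: no change — [lpkla]
/toyuyosi/:
  Rule 1 Syncope: [toyuyosi] → [toyyosi]
  Rule 2 Degemination: [toyyosi] → [toyosi]
  Rule 3 Voicing Between Vowels: [toyosi] → [toyozi]
  Rule 4 Labial Nasal Assimilation: no change — [toyozi]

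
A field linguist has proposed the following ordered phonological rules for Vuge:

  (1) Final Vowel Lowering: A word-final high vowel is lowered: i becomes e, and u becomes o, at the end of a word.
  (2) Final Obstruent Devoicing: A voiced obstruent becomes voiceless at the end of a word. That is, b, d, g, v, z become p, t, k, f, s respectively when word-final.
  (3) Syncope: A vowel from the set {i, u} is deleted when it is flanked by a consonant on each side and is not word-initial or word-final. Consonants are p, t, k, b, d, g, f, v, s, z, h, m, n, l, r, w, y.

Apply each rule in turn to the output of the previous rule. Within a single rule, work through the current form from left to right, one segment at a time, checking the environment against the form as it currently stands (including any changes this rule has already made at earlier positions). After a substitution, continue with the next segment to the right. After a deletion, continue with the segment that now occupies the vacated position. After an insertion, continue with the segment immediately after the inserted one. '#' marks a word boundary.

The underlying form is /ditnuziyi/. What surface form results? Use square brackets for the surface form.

(1) Final Vowel Lowering: [ditnuziyi] → [ditnuziye]
(2) Final Obstruent Devoicing: no change — [ditnuziye]
(3) Syncope: [ditnuziye] → [dtnzye]

[dtnzye]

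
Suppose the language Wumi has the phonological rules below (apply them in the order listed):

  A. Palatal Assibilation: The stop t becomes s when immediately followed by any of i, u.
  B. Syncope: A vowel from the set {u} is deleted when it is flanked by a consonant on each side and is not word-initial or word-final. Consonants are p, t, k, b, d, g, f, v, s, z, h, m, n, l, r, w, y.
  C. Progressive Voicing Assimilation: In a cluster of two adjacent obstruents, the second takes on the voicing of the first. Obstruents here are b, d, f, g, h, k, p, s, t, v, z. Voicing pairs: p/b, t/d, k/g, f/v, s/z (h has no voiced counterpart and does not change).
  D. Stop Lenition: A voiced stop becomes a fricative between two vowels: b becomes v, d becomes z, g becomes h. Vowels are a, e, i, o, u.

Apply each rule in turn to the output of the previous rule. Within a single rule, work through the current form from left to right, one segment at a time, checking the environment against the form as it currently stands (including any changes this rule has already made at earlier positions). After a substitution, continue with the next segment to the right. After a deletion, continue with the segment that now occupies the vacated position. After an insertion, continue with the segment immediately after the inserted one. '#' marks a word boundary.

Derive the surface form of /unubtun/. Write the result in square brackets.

A Palatal Assibilation: [unubtun] → [unubsun]
B Syncope: [unubsun] → [unbsn]
C Progressive Voicing Assimilation: [unbsn] → [unbzn]
D Stop Lenition: no change — [unbzn]

[unbzn]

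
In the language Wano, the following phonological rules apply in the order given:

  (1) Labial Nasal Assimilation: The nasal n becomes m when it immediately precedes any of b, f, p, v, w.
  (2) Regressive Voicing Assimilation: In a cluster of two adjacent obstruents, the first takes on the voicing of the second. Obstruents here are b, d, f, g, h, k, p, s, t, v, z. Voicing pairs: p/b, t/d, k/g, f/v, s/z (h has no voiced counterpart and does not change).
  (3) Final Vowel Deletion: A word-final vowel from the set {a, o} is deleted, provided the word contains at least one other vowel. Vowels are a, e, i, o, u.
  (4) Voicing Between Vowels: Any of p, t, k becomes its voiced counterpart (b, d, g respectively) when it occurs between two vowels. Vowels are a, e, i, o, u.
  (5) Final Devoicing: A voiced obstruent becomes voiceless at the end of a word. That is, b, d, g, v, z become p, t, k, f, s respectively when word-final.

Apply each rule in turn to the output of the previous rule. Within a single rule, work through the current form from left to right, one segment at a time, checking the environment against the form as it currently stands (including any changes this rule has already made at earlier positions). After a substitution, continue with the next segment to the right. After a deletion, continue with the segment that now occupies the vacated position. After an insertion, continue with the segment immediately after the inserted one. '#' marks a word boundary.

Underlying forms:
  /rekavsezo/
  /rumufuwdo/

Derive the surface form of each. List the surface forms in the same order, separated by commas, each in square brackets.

[regafses], [rumufuwt]

/rekavsezo/:
  (1) Labial Nasal Assimilation: no change — [rekavsezo]
  (2) Regressive Voicing Assimilation: [rekavsezo] → [rekafsezo]
  (3) Final Vowel Deletion: [rekafsezo] → [rekafsez]
  (4) Voicing Between Vowels: [rekafsez] → [regafsez]
  (5) Final Devoicing: [regafsez] → [regafses]
/rumufuwdo/:
  (1) Labial Nasal Assimilation: no change — [rumufuwdo]
  (2) Regressive Voicing Assimilation: no change — [rumufuwdo]
  (3) Final Vowel Deletion: [rumufuwdo] → [rumufuwd]
  (4) Voicing Between Vowels: no change — [rumufuwd]
  (5) Final Devoicing: [rumufuwd] → [rumufuwt]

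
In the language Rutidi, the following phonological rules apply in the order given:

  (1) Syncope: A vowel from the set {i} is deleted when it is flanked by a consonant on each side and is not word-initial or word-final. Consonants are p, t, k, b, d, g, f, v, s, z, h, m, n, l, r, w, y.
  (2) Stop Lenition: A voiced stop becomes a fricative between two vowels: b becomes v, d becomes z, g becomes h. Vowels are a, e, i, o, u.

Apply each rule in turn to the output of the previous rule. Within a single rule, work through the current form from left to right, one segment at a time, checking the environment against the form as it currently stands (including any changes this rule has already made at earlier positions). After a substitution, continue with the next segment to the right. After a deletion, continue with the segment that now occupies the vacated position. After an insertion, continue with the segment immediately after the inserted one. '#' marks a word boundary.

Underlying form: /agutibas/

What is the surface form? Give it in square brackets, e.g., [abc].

[ahutbas]

(1) Syncope: [agutibas] → [agutbas]
(2) Stop Lenition: [agutbas] → [ahutbas]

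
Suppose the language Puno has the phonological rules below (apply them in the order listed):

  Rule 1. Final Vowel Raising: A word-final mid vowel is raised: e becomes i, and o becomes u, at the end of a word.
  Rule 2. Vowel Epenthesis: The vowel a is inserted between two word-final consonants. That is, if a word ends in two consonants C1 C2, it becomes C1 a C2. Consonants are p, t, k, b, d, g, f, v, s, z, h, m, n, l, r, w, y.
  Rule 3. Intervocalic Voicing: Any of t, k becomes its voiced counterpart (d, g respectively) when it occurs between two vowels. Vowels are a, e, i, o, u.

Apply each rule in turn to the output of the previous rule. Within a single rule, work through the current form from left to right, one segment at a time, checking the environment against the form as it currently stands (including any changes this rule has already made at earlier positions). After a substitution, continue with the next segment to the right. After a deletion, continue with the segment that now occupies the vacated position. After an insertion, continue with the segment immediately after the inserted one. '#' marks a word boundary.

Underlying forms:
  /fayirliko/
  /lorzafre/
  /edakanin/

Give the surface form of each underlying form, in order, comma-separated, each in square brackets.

/fayirliko/:
  Rule 1 Final Vowel Raising: [fayirliko] → [fayirliku]
  Rule 2 Vowel Epenthesis: no change — [fayirliku]
  Rule 3 Intervocalic Voicing: [fayirliku] → [fayirligu]
/lorzafre/:
  Rule 1 Final Vowel Raising: [lorzafre] → [lorzafri]
  Rule 2 Vowel Epenthesis: no change — [lorzafri]
  Rule 3 Intervocalic Voicing: no change — [lorzafri]
/edakanin/:
  Rule 1 Final Vowel Raising: no change — [edakanin]
  Rule 2 Vowel Epenthesis: no change — [edakanin]
  Rule 3 Intervocalic Voicing: [edakanin] → [edaganin]

[fayirligu], [lorzafri], [edaganin]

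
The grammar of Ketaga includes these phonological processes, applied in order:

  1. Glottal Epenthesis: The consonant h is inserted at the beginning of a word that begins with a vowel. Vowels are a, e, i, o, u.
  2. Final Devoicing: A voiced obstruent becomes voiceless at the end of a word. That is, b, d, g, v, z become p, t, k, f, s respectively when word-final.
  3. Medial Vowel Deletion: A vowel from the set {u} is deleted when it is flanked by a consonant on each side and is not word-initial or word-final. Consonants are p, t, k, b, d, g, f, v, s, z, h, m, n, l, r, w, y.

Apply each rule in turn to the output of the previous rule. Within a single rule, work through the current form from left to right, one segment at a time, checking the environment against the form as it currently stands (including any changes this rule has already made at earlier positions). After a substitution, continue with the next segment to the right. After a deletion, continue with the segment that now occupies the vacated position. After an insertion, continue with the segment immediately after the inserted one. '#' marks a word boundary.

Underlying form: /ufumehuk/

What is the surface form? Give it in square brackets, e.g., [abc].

1 Glottal Epenthesis: [ufumehuk] → [hufumehuk]
2 Final Devoicing: no change — [hufumehuk]
3 Medial Vowel Deletion: [hufumehuk] → [hfmehk]

[hfmehk]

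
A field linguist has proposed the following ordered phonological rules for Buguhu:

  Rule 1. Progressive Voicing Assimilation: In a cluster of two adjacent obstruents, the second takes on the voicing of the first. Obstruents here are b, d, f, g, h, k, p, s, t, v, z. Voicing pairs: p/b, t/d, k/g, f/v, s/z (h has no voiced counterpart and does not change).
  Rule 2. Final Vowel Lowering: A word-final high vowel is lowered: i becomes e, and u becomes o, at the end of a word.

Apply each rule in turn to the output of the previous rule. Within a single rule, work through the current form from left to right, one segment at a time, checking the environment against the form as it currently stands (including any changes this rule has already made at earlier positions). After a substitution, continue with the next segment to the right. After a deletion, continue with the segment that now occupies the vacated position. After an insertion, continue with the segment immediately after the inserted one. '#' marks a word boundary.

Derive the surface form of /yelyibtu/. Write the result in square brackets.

[yelyibdo]

Rule 1 Progressive Voicing Assimilation: [yelyibtu] → [yelyibdu]
Rule 2 Final Vowel Lowering: [yelyibdu] → [yelyibdo]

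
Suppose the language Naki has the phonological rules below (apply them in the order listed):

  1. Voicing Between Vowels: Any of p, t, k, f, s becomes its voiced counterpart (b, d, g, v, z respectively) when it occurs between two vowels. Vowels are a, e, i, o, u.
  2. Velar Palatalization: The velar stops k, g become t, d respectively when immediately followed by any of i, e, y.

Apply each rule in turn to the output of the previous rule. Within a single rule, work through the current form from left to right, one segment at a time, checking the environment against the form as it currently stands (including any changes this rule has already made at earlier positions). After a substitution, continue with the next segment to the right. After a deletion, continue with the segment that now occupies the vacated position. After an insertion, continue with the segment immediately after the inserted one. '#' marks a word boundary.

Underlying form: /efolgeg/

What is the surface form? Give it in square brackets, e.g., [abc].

[evoldeg]

1 Voicing Between Vowels: [efolgeg] → [evolgeg]
2 Velar Palatalization: [evolgeg] → [evoldeg]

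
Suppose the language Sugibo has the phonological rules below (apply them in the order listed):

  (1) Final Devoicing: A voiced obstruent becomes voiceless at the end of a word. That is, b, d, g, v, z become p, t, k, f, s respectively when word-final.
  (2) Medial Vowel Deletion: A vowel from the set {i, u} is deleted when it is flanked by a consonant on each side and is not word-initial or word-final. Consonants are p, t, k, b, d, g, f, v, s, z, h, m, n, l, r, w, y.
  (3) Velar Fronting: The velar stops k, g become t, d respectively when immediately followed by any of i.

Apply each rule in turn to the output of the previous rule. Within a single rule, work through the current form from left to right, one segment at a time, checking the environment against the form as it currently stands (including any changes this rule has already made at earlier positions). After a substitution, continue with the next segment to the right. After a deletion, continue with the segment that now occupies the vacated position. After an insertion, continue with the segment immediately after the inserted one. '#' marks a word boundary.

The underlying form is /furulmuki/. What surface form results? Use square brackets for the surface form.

(1) Final Devoicing: no change — [furulmuki]
(2) Medial Vowel Deletion: [furulmuki] → [frlmki]
(3) Velar Fronting: [frlmki] → [frlmti]

[frlmti]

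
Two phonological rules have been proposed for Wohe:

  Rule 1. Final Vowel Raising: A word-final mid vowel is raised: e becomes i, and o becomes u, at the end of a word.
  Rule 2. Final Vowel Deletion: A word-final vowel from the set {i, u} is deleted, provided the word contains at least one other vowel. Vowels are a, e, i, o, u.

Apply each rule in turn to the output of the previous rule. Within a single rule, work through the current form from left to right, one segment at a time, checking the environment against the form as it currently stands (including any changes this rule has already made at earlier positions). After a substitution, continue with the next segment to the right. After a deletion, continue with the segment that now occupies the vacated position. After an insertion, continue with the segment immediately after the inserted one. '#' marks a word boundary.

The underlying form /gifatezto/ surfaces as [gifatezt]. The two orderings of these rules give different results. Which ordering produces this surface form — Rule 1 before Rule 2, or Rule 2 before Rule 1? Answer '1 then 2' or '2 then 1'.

Order 1 then 2:
  1 Final Vowel Raising: [gifatezto] → [gifateztu]
  2 Final Vowel Deletion: [gifateztu] → [gifatezt]
  result: [gifatezt]
Order 2 then 1:
  2 Final Vowel Deletion: no change — [gifatezto]
  1 Final Vowel Raising: [gifatezto] → [gifateztu]
  result: [gifateztu]

1 then 2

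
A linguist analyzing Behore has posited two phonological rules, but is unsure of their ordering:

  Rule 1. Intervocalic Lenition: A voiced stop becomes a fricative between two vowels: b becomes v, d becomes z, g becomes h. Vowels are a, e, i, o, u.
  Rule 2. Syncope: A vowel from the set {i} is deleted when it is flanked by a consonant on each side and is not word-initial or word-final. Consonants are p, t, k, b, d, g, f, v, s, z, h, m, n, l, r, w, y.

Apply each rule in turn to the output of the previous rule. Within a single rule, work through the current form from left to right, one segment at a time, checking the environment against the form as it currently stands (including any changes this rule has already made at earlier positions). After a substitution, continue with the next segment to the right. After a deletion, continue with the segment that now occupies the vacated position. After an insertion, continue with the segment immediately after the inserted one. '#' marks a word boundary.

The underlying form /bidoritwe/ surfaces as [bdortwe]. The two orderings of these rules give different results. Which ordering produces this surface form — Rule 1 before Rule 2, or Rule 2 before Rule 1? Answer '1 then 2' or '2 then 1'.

2 then 1

Order 1 then 2:
  1 Intervocalic Lenition: [bidoritwe] → [bizoritwe]
  2 Syncope: [bizoritwe] → [bzortwe]
  result: [bzortwe]
Order 2 then 1:
  2 Syncope: [bidoritwe] → [bdortwe]
  1 Intervocalic Lenition: no change — [bdortwe]
  result: [bdortwe]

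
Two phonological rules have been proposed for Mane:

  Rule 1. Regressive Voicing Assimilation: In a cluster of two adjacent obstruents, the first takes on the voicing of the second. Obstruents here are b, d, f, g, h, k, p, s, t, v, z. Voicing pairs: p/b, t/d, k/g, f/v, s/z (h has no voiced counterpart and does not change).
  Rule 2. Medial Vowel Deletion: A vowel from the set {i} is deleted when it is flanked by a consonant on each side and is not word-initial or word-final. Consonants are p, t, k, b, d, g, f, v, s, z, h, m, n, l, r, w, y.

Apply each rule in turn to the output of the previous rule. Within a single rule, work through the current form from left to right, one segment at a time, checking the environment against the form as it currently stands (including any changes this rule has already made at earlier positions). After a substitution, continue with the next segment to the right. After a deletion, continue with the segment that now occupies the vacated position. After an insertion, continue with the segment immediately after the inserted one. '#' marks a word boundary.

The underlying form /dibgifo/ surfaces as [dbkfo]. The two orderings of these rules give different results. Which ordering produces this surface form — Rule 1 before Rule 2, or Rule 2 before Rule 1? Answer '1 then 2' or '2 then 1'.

2 then 1

Order 1 then 2:
  1 Regressive Voicing Assimilation: no change — [dibgifo]
  2 Medial Vowel Deletion: [dibgifo] → [dbgfo]
  result: [dbgfo]
Order 2 then 1:
  2 Medial Vowel Deletion: [dibgifo] → [dbgfo]
  1 Regressive Voicing Assimilation: [dbgfo] → [dbkfo]
  result: [dbkfo]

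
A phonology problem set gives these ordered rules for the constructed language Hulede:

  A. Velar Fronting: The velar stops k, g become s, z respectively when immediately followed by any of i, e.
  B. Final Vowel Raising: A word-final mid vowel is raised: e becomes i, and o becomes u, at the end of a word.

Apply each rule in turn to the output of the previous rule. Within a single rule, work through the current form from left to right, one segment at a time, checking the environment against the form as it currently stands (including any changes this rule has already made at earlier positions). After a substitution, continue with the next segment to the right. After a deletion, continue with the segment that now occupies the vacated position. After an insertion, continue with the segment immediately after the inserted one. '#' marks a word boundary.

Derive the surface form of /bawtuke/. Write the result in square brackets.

A Velar Fronting: [bawtuke] → [bawtuse]
B Final Vowel Raising: [bawtuse] → [bawtusi]

[bawtusi]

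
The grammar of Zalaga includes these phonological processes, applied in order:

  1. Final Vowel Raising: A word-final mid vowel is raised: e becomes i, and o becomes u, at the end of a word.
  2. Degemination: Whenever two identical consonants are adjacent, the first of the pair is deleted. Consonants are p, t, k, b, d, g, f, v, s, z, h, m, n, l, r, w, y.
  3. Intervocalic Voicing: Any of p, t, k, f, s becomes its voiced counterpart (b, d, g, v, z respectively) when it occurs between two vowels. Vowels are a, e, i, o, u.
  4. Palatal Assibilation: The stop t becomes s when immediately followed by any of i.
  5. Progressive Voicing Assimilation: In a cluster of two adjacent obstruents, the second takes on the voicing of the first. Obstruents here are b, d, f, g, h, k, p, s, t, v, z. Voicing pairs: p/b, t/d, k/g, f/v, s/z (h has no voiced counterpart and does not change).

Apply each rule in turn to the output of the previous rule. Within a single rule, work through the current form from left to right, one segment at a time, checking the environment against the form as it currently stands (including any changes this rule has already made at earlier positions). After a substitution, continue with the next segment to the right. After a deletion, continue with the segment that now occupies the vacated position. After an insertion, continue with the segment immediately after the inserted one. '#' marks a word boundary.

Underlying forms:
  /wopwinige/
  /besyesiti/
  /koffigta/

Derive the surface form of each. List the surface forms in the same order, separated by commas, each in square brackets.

[wopwinigi], [besyezidi], [kovigda]

/wopwinige/:
  1 Final Vowel Raising: [wopwinige] → [wopwinigi]
  2 Degemination: no change — [wopwinigi]
  3 Intervocalic Voicing: no change — [wopwinigi]
  4 Palatal Assibilation: no change — [wopwinigi]
  5 Progressive Voicing Assimilation: no change — [wopwinigi]
/besyesiti/:
  1 Final Vowel Raising: no change — [besyesiti]
  2 Degemination: no change — [besyesiti]
  3 Intervocalic Voicing: [besyesiti] → [besyezidi]
  4 Palatal Assibilation: no change — [besyezidi]
  5 Progressive Voicing Assimilation: no change — [besyezidi]
/koffigta/:
  1 Final Vowel Raising: no change — [koffigta]
  2 Degemination: [koffigta] → [kofigta]
  3 Intervocalic Voicing: [kofigta] → [kovigta]
  4 Palatal Assibilation: no change — [kovigta]
  5 Progressive Voicing Assimilation: [kovigta] → [kovigda]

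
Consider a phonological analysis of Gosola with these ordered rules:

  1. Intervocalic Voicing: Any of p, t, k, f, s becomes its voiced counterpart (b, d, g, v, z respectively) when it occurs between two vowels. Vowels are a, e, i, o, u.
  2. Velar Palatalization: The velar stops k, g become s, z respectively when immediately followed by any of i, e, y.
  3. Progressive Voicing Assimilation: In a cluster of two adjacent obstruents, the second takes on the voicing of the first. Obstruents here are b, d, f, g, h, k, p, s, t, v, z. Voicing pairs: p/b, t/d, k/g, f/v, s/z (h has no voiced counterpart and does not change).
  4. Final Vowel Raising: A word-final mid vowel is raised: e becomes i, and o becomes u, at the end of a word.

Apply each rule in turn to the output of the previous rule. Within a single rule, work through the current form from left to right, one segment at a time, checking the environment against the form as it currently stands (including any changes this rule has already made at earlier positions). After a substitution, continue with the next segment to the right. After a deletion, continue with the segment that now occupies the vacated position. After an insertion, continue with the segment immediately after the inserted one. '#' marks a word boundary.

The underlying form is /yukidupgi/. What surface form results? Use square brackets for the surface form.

1 Intervocalic Voicing: [yukidupgi] → [yugidupgi]
2 Velar Palatalization: [yugidupgi] → [yuzidupzi]
3 Progressive Voicing Assimilation: [yuzidupzi] → [yuzidupsi]
4 Final Vowel Raising: no change — [yuzidupsi]

[yuzidupsi]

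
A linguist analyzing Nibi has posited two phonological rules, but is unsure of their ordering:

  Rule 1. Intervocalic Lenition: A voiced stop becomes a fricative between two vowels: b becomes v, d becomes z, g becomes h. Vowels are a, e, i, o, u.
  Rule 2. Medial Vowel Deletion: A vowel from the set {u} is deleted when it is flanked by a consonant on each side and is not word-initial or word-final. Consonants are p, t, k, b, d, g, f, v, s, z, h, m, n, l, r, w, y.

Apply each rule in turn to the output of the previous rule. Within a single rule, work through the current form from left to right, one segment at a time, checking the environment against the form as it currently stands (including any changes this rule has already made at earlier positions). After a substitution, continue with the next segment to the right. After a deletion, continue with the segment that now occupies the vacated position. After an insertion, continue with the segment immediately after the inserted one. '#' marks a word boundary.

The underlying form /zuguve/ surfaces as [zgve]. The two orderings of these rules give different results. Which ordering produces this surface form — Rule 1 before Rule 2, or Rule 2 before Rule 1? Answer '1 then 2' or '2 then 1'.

Order 1 then 2:
  1 Intervocalic Lenition: [zuguve] → [zuhuve]
  2 Medial Vowel Deletion: [zuhuve] → [zhve]
  result: [zhve]
Order 2 then 1:
  2 Medial Vowel Deletion: [zuguve] → [zgve]
  1 Intervocalic Lenition: no change — [zgve]
  result: [zgve]

2 then 1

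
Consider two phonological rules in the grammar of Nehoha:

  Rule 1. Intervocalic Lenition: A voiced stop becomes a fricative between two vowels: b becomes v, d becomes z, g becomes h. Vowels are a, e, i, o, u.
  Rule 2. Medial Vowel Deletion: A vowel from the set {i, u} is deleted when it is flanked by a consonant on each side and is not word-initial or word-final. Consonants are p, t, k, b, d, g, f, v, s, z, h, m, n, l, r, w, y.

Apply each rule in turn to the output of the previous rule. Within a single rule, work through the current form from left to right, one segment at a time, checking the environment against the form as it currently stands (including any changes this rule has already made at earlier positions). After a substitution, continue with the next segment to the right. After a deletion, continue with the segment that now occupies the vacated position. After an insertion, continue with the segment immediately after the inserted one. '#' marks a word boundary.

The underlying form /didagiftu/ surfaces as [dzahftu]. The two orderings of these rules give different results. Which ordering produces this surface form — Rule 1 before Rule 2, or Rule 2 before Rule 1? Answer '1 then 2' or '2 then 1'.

Order 1 then 2:
  1 Intervocalic Lenition: [didagiftu] → [dizahiftu]
  2 Medial Vowel Deletion: [dizahiftu] → [dzahftu]
  result: [dzahftu]
Order 2 then 1:
  2 Medial Vowel Deletion: [didagiftu] → [ddagftu]
  1 Intervocalic Lenition: no change — [ddagftu]
  result: [ddagftu]

1 then 2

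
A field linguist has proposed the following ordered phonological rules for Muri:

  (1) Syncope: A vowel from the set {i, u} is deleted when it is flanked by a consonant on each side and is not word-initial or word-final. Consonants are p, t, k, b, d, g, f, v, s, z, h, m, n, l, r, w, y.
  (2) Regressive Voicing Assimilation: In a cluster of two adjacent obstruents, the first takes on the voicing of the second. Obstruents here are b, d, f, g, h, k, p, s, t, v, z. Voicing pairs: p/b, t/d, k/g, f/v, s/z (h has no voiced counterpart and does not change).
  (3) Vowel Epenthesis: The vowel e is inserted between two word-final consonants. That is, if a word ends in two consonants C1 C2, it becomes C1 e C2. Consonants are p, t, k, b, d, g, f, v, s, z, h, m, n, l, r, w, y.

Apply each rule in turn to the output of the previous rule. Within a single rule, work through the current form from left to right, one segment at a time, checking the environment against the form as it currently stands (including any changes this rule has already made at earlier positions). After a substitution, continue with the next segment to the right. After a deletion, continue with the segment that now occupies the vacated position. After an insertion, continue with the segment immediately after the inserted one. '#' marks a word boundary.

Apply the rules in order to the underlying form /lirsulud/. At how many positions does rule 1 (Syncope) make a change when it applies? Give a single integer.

(1) Syncope: [lirsulud] → [lrsld]
(2) Regressive Voicing Assimilation: no change — [lrsld]
(3) Vowel Epenthesis: [lrsld] → [lrsled]
Rule 1 changed 3 position(s).

3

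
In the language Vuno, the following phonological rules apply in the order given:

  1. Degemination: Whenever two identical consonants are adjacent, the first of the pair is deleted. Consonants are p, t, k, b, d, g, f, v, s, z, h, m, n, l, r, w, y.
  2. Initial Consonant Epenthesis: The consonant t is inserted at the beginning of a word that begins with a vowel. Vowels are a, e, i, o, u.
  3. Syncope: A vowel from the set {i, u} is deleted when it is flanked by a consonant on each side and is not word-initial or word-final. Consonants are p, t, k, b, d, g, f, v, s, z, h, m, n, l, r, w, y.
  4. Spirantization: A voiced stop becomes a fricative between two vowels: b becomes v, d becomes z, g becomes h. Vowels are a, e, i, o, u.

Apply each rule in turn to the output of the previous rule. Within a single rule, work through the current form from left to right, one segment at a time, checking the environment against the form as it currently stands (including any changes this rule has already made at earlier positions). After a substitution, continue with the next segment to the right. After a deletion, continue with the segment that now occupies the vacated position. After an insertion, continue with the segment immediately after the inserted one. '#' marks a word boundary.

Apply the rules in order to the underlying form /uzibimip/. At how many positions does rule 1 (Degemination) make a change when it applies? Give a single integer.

0

1 Degemination: no change — [uzibimip]
2 Initial Consonant Epenthesis: [uzibimip] → [tuzibimip]
3 Syncope: [tuzibimip] → [tzbmp]
4 Spirantization: no change — [tzbmp]
Rule 1 changed 0 position(s).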